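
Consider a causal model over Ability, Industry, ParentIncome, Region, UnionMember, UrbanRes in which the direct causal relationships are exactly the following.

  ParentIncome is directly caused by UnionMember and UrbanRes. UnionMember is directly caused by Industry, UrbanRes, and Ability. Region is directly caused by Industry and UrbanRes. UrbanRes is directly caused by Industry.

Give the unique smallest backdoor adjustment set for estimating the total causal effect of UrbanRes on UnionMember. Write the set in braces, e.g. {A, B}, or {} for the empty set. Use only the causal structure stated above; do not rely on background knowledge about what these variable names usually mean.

{Industry}

Variables eligible for adjustment (non-descendants of UrbanRes, excluding UrbanRes and UnionMember): {Ability, Industry}.
Backdoor paths from UrbanRes to UnionMember:
  P1: UrbanRes <- Industry -> UnionMember
The empty set is not sufficient: P1 (UrbanRes <- Industry -> UnionMember) has no collider blocking it and no conditioned non-collider, so it is open.
Try {Industry}:
  P1: blocked at fork node Industry ∈ conditioning set.
{Industry} contains no descendant of UrbanRes and blocks every backdoor path.
No other singleton works — e.g. {Ability} leaves P1 open — so {Industry} is the unique smallest valid adjustment set.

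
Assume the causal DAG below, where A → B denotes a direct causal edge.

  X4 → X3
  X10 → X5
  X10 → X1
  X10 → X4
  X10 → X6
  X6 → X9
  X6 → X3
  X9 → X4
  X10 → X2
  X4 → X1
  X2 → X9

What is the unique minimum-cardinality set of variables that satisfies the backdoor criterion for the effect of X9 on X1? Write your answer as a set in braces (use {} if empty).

{X10}

Variables eligible for adjustment (non-descendants of X9, excluding X9 and X1): {X10, X2, X5, X6}.
Backdoor paths from X9 to X1:
  P1: X9 <- X2 <- X10 -> X6 -> X3 <- X4 -> X1
  P2: X9 <- X2 <- X10 -> X4 -> X1
  P3: X9 <- X2 <- X10 -> X1
  P4: X9 <- X6 <- X10 -> X4 -> X1
  P5: X9 <- X6 <- X10 -> X1
  P6: X9 <- X6 -> X3 <- X4 <- X10 -> X1
  P7: X9 <- X6 -> X3 <- X4 -> X1
The empty set is not sufficient: P2 (X9 <- X2 <- X10 -> X4 -> X1) has no collider blocking it and no conditioned non-collider, so it is open.
Try {X10}:
  P1: blocked at fork node X10 ∈ conditioning set.
  P2: blocked at fork node X10 ∈ conditioning set.
  P3: blocked at fork node X10 ∈ conditioning set.
  P4: blocked at fork node X10 ∈ conditioning set.
  P5: blocked at fork node X10 ∈ conditioning set.
  P6: blocked at collider X3 (neither it nor any descendant is in the conditioning set).
  P7: blocked at collider X3 (neither it nor any descendant is in the conditioning set).
{X10} contains no descendant of X9 and blocks every backdoor path.
No other singleton works — e.g. {X2} leaves P4 open — so {X10} is the unique smallest valid adjustment set.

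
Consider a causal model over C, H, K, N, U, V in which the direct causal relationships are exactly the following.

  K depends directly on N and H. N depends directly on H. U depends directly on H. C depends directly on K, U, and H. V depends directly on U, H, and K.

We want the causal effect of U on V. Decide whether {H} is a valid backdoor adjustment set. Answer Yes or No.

Backdoor paths from U to V (paths whose first edge points into U):
  P1: U <- H -> N -> K -> V
  P2: U <- H -> K -> V
  P3: U <- H -> V
  P4: U <- H -> C <- K -> V
Condition 1 (no descendant of U in the set): holds — descendants of U are {C, V}; none are in {H}.
Condition 2 (every backdoor path blocked by {H}):
  P1: blocked at fork node H ∈ conditioning set.
  P2: blocked at fork node H ∈ conditioning set.
  P3: blocked at fork node H ∈ conditioning set.
  P4: blocked at fork node H ∈ conditioning set.
{H} satisfies the backdoor criterion.

Yes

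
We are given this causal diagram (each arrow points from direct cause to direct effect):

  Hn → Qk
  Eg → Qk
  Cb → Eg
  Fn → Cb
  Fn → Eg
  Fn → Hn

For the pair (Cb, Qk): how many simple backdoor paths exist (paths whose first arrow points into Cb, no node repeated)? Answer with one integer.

A backdoor path from Cb to Qk is any simple undirected path whose first edge points into Cb (i.e. leaves Cb via a parent).
Parents of Cb: {Fn}.
Enumerating:
  P1: Cb <- Fn -> Eg -> Qk
  P2: Cb <- Fn -> Hn -> Qk
That exhausts the simple backdoor paths. Count: 2.

2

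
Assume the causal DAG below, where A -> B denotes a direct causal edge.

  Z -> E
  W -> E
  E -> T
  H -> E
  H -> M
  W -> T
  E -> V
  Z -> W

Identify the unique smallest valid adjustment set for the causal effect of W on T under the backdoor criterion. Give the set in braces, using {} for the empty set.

Variables eligible for adjustment (non-descendants of W, excluding W and T): {H, M, Z}.
Backdoor paths from W to T:
  P1: W <- Z -> E -> T
The empty set is not sufficient: P1 (W <- Z -> E -> T) has no collider blocking it and no conditioned non-collider, so it is open.
Try {Z}:
  P1: blocked at fork node Z ∈ conditioning set.
{Z} contains no descendant of W and blocks every backdoor path.
No other singleton works — e.g. {H} leaves P1 open — so {Z} is the unique smallest valid adjustment set.

{Z}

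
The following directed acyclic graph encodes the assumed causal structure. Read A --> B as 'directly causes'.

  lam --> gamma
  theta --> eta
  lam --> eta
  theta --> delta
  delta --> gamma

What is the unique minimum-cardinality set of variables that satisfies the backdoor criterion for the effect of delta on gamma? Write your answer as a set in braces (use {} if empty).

Variables eligible for adjustment (non-descendants of delta, excluding delta and gamma): {eta, lam, theta}.
Backdoor paths from delta to gamma:
  P1: delta <- theta -> eta <- lam -> gamma
Each backdoor path contains an unconditioned collider, so every path is already blocked with the empty conditioning set:
  P1: blocked at collider eta (neither it nor any descendant is in the conditioning set).
The empty set is therefore the unique smallest valid set.

{}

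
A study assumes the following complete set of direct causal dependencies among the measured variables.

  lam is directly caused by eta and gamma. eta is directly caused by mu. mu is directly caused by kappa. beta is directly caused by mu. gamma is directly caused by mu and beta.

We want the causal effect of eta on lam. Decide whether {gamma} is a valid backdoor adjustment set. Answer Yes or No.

Backdoor paths from eta to lam (paths whose first edge points into eta):
  P1: eta <- mu -> beta -> gamma -> lam
  P2: eta <- mu -> gamma -> lam
Condition 1 (no descendant of eta in the set): holds — descendants of eta are {lam}; none are in {gamma}.
Condition 2 (every backdoor path blocked by {gamma}):
  P1: blocked at chain node gamma ∈ conditioning set.
  P2: blocked at chain node gamma ∈ conditioning set.
{gamma} satisfies the backdoor criterion.

Yes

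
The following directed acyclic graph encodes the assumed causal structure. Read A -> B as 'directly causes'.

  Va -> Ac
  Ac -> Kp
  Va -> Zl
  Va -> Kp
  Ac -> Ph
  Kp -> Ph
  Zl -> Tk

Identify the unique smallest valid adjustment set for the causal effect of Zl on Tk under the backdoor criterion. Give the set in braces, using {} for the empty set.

Variables eligible for adjustment (non-descendants of Zl, excluding Zl and Tk): {Ac, Kp, Ph, Va}.
Backdoor paths from Zl to Tk:
  (none)
With no backdoor paths the empty set already satisfies the criterion, and it is trivially minimal.

{}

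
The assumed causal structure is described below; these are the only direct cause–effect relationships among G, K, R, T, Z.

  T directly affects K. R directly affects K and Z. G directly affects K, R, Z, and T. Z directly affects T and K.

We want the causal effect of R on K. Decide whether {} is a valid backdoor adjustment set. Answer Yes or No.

Backdoor paths from R to K (paths whose first edge points into R):
  P1: R <- G -> Z -> T -> K
  P2: R <- G -> Z -> K
  P3: R <- G -> T <- Z -> K
  P4: R <- G -> T -> K
  P5: R <- G -> K
Condition 1 (no descendant of R in the set): holds — descendants of R are {K, T, Z}; none are in {}.
Condition 2 (every backdoor path blocked by {}):
  P1: open — no interior node is in the conditioning set.
  P2: open — no interior node is in the conditioning set.
  P3: blocked at collider T (neither it nor any descendant is in the conditioning set).
  P4: open — no interior node is in the conditioning set.
  P5: open — no interior node is in the conditioning set.
{} does not satisfy the backdoor criterion.

No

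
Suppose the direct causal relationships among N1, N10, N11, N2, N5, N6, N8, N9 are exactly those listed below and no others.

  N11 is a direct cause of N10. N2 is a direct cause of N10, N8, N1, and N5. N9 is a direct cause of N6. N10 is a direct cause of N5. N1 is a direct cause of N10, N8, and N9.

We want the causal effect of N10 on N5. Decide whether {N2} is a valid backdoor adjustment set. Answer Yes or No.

Yes

Backdoor paths from N10 to N5 (paths whose first edge points into N10):
  P1: N10 <- N2 -> N5
  P2: N10 <- N1 <- N2 -> N5
  P3: N10 <- N1 -> N8 <- N2 -> N5
Condition 1 (no descendant of N10 in the set): holds — descendants of N10 are {N5}; none are in {N2}.
Condition 2 (every backdoor path blocked by {N2}):
  P1: blocked at fork node N2 ∈ conditioning set.
  P2: blocked at fork node N2 ∈ conditioning set.
  P3: blocked at collider N8 (neither it nor any descendant is in the conditioning set).
{N2} satisfies the backdoor criterion.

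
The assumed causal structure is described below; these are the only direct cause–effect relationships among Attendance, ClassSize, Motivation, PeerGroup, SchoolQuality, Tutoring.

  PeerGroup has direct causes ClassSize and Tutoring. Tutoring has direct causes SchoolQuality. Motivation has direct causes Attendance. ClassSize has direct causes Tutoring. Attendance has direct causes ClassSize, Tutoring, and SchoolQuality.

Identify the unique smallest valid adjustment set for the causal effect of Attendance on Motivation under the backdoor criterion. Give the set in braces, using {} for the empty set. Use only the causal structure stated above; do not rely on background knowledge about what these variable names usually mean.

Variables eligible for adjustment (non-descendants of Attendance, excluding Attendance and Motivation): {ClassSize, PeerGroup, SchoolQuality, Tutoring}.
Backdoor paths from Attendance to Motivation:
  (none)
With no backdoor paths the empty set already satisfies the criterion, and it is trivially minimal.

{}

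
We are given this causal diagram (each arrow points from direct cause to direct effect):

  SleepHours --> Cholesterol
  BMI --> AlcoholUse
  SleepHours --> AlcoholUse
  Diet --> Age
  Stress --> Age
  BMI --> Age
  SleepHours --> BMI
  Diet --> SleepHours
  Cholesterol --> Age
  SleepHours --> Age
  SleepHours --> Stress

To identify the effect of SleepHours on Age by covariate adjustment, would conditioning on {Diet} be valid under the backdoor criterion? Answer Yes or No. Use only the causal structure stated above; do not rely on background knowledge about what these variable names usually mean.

Backdoor paths from SleepHours to Age (paths whose first edge points into SleepHours):
  P1: SleepHours <- Diet -> Age
Condition 1 (no descendant of SleepHours in the set): holds — descendants of SleepHours are {Age, AlcoholUse, BMI, Cholesterol, Stress}; none are in {Diet}.
Condition 2 (every backdoor path blocked by {Diet}):
  P1: blocked at fork node Diet ∈ conditioning set.
{Diet} satisfies the backdoor criterion.

Yes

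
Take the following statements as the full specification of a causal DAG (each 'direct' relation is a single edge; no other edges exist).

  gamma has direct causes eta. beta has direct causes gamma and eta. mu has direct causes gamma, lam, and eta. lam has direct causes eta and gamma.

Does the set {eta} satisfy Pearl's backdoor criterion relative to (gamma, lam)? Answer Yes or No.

Backdoor paths from gamma to lam (paths whose first edge points into gamma):
  P1: gamma <- eta -> lam
  P2: gamma <- eta -> mu <- lam
Condition 1 (no descendant of gamma in the set): holds — descendants of gamma are {beta, lam, mu}; none are in {eta}.
Condition 2 (every backdoor path blocked by {eta}):
  P1: blocked at fork node eta ∈ conditioning set.
  P2: blocked at fork node eta ∈ conditioning set.
{eta} satisfies the backdoor criterion.

Yes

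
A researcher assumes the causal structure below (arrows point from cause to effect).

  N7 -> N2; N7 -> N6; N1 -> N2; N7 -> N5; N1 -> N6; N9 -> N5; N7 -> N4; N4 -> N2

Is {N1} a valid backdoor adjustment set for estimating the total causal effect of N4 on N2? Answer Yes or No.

No

Backdoor paths from N4 to N2 (paths whose first edge points into N4):
  P1: N4 <- N7 -> N6 <- N1 -> N2
  P2: N4 <- N7 -> N2
Condition 1 (no descendant of N4 in the set): holds — descendants of N4 are {N2}; none are in {N1}.
Condition 2 (every backdoor path blocked by {N1}):
  P1: blocked at collider N6 (neither it nor any descendant is in the conditioning set).
  P2: open — no interior node is in the conditioning set.
{N1} does not satisfy the backdoor criterion.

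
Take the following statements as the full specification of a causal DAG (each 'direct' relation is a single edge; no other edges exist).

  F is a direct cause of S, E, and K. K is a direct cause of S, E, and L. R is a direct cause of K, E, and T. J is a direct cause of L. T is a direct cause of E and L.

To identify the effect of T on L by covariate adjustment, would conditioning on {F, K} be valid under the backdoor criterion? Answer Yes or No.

Yes

Backdoor paths from T to L (paths whose first edge points into T):
  P1: T <- R -> K -> L
  P2: T <- R -> E <- F -> K -> L
  P3: T <- R -> E <- F -> S <- K -> L
  P4: T <- R -> E <- K -> L
Condition 1 (no descendant of T in the set): holds — descendants of T are {E, L}; none are in {F, K}.
Condition 2 (every backdoor path blocked by {F, K}):
  P1: blocked at chain node K ∈ conditioning set.
  P2: blocked at collider E (neither it nor any descendant is in the conditioning set).
  P3: blocked at collider E (neither it nor any descendant is in the conditioning set).
  P4: blocked at collider E (neither it nor any descendant is in the conditioning set).
{F, K} satisfies the backdoor criterion.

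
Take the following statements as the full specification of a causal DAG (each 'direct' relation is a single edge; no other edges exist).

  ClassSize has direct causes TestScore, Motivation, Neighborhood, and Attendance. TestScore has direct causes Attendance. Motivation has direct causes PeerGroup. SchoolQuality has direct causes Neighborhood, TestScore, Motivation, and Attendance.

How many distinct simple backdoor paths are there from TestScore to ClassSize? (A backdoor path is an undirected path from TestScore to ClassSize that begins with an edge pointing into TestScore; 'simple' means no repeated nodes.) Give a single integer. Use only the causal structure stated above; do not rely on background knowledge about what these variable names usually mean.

A backdoor path from TestScore to ClassSize is any simple undirected path whose first edge points into TestScore (i.e. leaves TestScore via a parent).
Parents of TestScore: {Attendance}.
Enumerating:
  P1: TestScore <- Attendance -> SchoolQuality <- Neighborhood -> ClassSize
  P2: TestScore <- Attendance -> SchoolQuality <- Motivation -> ClassSize
  P3: TestScore <- Attendance -> ClassSize
That exhausts the simple backdoor paths. Count: 3.

3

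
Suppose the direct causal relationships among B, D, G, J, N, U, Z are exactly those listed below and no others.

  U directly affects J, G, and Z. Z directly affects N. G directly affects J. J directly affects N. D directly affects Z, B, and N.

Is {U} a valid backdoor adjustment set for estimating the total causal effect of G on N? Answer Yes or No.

Yes

Backdoor paths from G to N (paths whose first edge points into G):
  P1: G <- U -> J -> N
  P2: G <- U -> Z <- D -> N
  P3: G <- U -> Z -> N
Condition 1 (no descendant of G in the set): holds — descendants of G are {J, N}; none are in {U}.
Condition 2 (every backdoor path blocked by {U}):
  P1: blocked at fork node U ∈ conditioning set.
  P2: blocked at fork node U ∈ conditioning set.
  P3: blocked at fork node U ∈ conditioning set.
{U} satisfies the backdoor criterion.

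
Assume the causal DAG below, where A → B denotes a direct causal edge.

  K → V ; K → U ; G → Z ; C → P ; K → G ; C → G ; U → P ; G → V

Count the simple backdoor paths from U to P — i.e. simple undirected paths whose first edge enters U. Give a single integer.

2

A backdoor path from U to P is any simple undirected path whose first edge points into U (i.e. leaves U via a parent).
Parents of U: {K}.
Enumerating:
  P1: U <- K -> G <- C -> P
  P2: U <- K -> V <- G <- C -> P
That exhausts the simple backdoor paths. Count: 2.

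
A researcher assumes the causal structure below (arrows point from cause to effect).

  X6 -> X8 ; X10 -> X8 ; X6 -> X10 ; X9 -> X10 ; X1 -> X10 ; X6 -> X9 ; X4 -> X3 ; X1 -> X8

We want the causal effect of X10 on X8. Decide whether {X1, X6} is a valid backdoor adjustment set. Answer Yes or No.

Yes

Backdoor paths from X10 to X8 (paths whose first edge points into X10):
  P1: X10 <- X1 -> X8
  P2: X10 <- X6 -> X8
  P3: X10 <- X9 <- X6 -> X8
Condition 1 (no descendant of X10 in the set): holds — descendants of X10 are {X8}; none are in {X1, X6}.
Condition 2 (every backdoor path blocked by {X1, X6}):
  P1: blocked at fork node X1 ∈ conditioning set.
  P2: blocked at fork node X6 ∈ conditioning set.
  P3: blocked at fork node X6 ∈ conditioning set.
{X1, X6} satisfies the backdoor criterion.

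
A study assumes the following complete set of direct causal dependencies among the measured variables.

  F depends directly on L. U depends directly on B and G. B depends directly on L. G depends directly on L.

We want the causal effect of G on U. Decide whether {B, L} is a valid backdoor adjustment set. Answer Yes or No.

Backdoor paths from G to U (paths whose first edge points into G):
  P1: G <- L -> B -> U
Condition 1 (no descendant of G in the set): holds — descendants of G are {U}; none are in {B, L}.
Condition 2 (every backdoor path blocked by {B, L}):
  P1: blocked at fork node L ∈ conditioning set.
{B, L} satisfies the backdoor criterion.

Yes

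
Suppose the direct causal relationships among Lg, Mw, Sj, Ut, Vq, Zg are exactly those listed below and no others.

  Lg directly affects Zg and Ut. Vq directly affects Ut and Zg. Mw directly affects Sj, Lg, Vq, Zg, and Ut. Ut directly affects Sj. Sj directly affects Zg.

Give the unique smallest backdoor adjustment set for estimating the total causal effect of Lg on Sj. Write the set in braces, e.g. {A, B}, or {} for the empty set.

Variables eligible for adjustment (non-descendants of Lg, excluding Lg and Sj): {Mw, Vq}.
Backdoor paths from Lg to Sj:
  P1: Lg <- Mw -> Vq -> Ut -> Sj
  P2: Lg <- Mw -> Vq -> Zg <- Sj
  P3: Lg <- Mw -> Ut <- Vq -> Zg <- Sj
  P4: Lg <- Mw -> Ut -> Sj
  P5: Lg <- Mw -> Sj
  P6: Lg <- Mw -> Zg <- Vq -> Ut -> Sj
  P7: Lg <- Mw -> Zg <- Sj
The empty set is not sufficient: P1 (Lg <- Mw -> Vq -> Ut -> Sj) has no collider blocking it and no conditioned non-collider, so it is open.
Try {Mw}:
  P1: blocked at fork node Mw ∈ conditioning set.
  P2: blocked at fork node Mw ∈ conditioning set.
  P3: blocked at fork node Mw ∈ conditioning set.
  P4: blocked at fork node Mw ∈ conditioning set.
  P5: blocked at fork node Mw ∈ conditioning set.
  P6: blocked at fork node Mw ∈ conditioning set.
  P7: blocked at fork node Mw ∈ conditioning set.
{Mw} contains no descendant of Lg and blocks every backdoor path.
No other singleton works — e.g. {Vq} leaves P4 open — so {Mw} is the unique smallest valid adjustment set.

{Mw}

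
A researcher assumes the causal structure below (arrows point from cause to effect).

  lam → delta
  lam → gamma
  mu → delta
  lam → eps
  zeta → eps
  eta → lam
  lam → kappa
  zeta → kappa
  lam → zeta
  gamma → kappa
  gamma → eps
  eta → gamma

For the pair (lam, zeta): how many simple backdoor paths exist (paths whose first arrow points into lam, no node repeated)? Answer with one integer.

2

A backdoor path from lam to zeta is any simple undirected path whose first edge points into lam (i.e. leaves lam via a parent).
Parents of lam: {eta}.
Enumerating:
  P1: lam <- eta -> gamma -> eps <- zeta
  P2: lam <- eta -> gamma -> kappa <- zeta
That exhausts the simple backdoor paths. Count: 2.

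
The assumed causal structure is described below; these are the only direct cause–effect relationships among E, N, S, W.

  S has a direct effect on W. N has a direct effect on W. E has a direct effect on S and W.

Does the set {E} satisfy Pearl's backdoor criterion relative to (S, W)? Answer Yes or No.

Backdoor paths from S to W (paths whose first edge points into S):
  P1: S <- E -> W
Condition 1 (no descendant of S in the set): holds — descendants of S are {W}; none are in {E}.
Condition 2 (every backdoor path blocked by {E}):
  P1: blocked at fork node E ∈ conditioning set.
{E} satisfies the backdoor criterion.

Yes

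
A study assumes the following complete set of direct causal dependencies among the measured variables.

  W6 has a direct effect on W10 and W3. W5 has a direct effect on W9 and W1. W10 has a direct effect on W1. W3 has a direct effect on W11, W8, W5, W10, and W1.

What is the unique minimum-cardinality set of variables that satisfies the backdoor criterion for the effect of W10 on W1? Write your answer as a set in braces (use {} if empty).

Variables eligible for adjustment (non-descendants of W10, excluding W10 and W1): {W11, W3, W5, W6, W8, W9}.
Backdoor paths from W10 to W1:
  P1: W10 <- W6 -> W3 -> W5 -> W1
  P2: W10 <- W6 -> W3 -> W1
  P3: W10 <- W3 -> W5 -> W1
  P4: W10 <- W3 -> W1
The empty set is not sufficient: P1 (W10 <- W6 -> W3 -> W5 -> W1) has no collider blocking it and no conditioned non-collider, so it is open.
Try {W3}:
  P1: blocked at chain node W3 ∈ conditioning set.
  P2: blocked at chain node W3 ∈ conditioning set.
  P3: blocked at fork node W3 ∈ conditioning set.
  P4: blocked at fork node W3 ∈ conditioning set.
{W3} contains no descendant of W10 and blocks every backdoor path.
No other singleton works — e.g. {W6} leaves P3 open — so {W3} is the unique smallest valid adjustment set.

{W3}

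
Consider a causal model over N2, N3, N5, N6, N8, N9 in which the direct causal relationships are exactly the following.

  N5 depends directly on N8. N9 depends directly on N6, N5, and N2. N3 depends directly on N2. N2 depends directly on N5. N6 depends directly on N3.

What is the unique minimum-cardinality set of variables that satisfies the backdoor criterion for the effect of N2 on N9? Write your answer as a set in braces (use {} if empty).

Variables eligible for adjustment (non-descendants of N2, excluding N2 and N9): {N5, N8}.
Backdoor paths from N2 to N9:
  P1: N2 <- N5 -> N9
The empty set is not sufficient: P1 (N2 <- N5 -> N9) has no collider blocking it and no conditioned non-collider, so it is open.
Try {N5}:
  P1: blocked at fork node N5 ∈ conditioning set.
{N5} contains no descendant of N2 and blocks every backdoor path.
No other singleton works — e.g. {N8} leaves P1 open — so {N5} is the unique smallest valid adjustment set.

{N5}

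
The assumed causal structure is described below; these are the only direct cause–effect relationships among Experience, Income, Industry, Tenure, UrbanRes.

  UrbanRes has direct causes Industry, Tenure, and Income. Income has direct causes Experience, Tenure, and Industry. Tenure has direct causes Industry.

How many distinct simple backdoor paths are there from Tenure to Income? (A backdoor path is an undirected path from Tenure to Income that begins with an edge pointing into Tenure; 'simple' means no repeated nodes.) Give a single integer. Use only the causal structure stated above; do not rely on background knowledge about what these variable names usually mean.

2

A backdoor path from Tenure to Income is any simple undirected path whose first edge points into Tenure (i.e. leaves Tenure via a parent).
Parents of Tenure: {Industry}.
Enumerating:
  P1: Tenure <- Industry -> Income
  P2: Tenure <- Industry -> UrbanRes <- Income
That exhausts the simple backdoor paths. Count: 2.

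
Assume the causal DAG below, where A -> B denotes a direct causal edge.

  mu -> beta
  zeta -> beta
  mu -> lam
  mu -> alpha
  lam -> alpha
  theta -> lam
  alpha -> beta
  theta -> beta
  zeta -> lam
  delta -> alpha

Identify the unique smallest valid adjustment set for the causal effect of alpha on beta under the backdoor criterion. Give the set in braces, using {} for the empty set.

Variables eligible for adjustment (non-descendants of alpha, excluding alpha and beta): {delta, lam, mu, theta, zeta}.
Backdoor paths from alpha to beta:
  P1: alpha <- mu -> lam <- zeta -> beta
  P2: alpha <- mu -> lam <- theta -> beta
  P3: alpha <- mu -> beta
  P4: alpha <- lam <- zeta -> beta
  P5: alpha <- lam <- mu -> beta
  P6: alpha <- lam <- theta -> beta
The empty set is not sufficient: P3 (alpha <- mu -> beta) has no collider blocking it and no conditioned non-collider, so it is open.
Try {lam, mu}:
  P1: blocked at fork node mu ∈ conditioning set.
  P2: blocked at fork node mu ∈ conditioning set.
  P3: blocked at fork node mu ∈ conditioning set.
  P4: blocked at chain node lam ∈ conditioning set.
  P5: blocked at chain node lam ∈ conditioning set.
  P6: blocked at chain node lam ∈ conditioning set.
{lam, mu} contains no descendant of alpha and blocks every backdoor path.
Every element of {lam, mu} is needed (dropping lam leaves P4 open; dropping mu leaves P1 open), so no proper subset is valid.
Among all size-2 subsets of the eligible variables, only {lam, mu} blocks every backdoor path, so it is the unique smallest valid adjustment set.

{lam, mu}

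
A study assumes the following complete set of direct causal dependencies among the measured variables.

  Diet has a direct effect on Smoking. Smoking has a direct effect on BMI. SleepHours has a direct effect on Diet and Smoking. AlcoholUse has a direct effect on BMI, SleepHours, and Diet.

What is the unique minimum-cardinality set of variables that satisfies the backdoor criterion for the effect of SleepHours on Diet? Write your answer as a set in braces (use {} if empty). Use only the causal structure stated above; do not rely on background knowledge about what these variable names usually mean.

Variables eligible for adjustment (non-descendants of SleepHours, excluding SleepHours and Diet): {AlcoholUse}.
Backdoor paths from SleepHours to Diet:
  P1: SleepHours <- AlcoholUse -> Diet
  P2: SleepHours <- AlcoholUse -> BMI <- Smoking <- Diet
The empty set is not sufficient: P1 (SleepHours <- AlcoholUse -> Diet) has no collider blocking it and no conditioned non-collider, so it is open.
Try {AlcoholUse}:
  P1: blocked at fork node AlcoholUse ∈ conditioning set.
  P2: blocked at fork node AlcoholUse ∈ conditioning set.
{AlcoholUse} contains no descendant of SleepHours and blocks every backdoor path.
{AlcoholUse} is the unique smallest valid adjustment set.

{AlcoholUse}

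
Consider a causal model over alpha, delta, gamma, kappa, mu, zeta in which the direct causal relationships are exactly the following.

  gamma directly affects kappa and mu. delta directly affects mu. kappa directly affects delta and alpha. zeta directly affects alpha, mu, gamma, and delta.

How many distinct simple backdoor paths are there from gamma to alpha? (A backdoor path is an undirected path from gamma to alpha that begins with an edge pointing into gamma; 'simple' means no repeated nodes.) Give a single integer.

A backdoor path from gamma to alpha is any simple undirected path whose first edge points into gamma (i.e. leaves gamma via a parent).
Parents of gamma: {zeta}.
Enumerating:
  P1: gamma <- zeta -> delta <- kappa -> alpha
  P2: gamma <- zeta -> alpha
  P3: gamma <- zeta -> mu <- delta <- kappa -> alpha
That exhausts the simple backdoor paths. Count: 3.

3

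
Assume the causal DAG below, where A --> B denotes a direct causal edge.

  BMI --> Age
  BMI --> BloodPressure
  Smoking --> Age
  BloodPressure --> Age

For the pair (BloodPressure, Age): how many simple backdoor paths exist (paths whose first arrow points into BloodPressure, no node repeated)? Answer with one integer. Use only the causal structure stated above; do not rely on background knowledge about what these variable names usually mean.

1

A backdoor path from BloodPressure to Age is any simple undirected path whose first edge points into BloodPressure (i.e. leaves BloodPressure via a parent).
Parents of BloodPressure: {BMI}.
Enumerating:
  P1: BloodPressure <- BMI -> Age
That exhausts the simple backdoor paths. Count: 1.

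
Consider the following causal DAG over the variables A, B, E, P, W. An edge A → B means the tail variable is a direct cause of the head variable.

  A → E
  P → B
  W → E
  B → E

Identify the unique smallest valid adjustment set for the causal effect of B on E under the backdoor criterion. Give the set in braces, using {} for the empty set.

{}

Variables eligible for adjustment (non-descendants of B, excluding B and E): {A, P, W}.
Backdoor paths from B to E:
  (none)
With no backdoor paths the empty set already satisfies the criterion, and it is trivially minimal.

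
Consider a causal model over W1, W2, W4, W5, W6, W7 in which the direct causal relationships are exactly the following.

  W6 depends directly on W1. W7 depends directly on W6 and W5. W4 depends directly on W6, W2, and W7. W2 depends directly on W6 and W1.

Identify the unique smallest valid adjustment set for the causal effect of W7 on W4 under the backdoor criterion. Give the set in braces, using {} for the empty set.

{W6}

Variables eligible for adjustment (non-descendants of W7, excluding W7 and W4): {W1, W2, W5, W6}.
Backdoor paths from W7 to W4:
  P1: W7 <- W6 <- W1 -> W2 -> W4
  P2: W7 <- W6 -> W2 -> W4
  P3: W7 <- W6 -> W4
The empty set is not sufficient: P1 (W7 <- W6 <- W1 -> W2 -> W4) has no collider blocking it and no conditioned non-collider, so it is open.
Try {W6}:
  P1: blocked at chain node W6 ∈ conditioning set.
  P2: blocked at fork node W6 ∈ conditioning set.
  P3: blocked at fork node W6 ∈ conditioning set.
{W6} contains no descendant of W7 and blocks every backdoor path.
No other singleton works — e.g. {W1} leaves P2 open — so {W6} is the unique smallest valid adjustment set.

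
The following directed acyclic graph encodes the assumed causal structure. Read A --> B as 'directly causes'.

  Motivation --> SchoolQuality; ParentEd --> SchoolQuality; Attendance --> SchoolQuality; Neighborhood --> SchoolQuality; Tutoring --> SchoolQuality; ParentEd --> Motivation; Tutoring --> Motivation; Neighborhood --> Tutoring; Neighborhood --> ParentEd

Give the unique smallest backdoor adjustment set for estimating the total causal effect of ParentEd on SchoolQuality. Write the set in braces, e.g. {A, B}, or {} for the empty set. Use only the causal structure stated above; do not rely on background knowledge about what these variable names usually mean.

{Neighborhood}

Variables eligible for adjustment (non-descendants of ParentEd, excluding ParentEd and SchoolQuality): {Attendance, Neighborhood, Tutoring}.
Backdoor paths from ParentEd to SchoolQuality:
  P1: ParentEd <- Neighborhood -> Tutoring -> Motivation -> SchoolQuality
  P2: ParentEd <- Neighborhood -> Tutoring -> SchoolQuality
  P3: ParentEd <- Neighborhood -> SchoolQuality
The empty set is not sufficient: P1 (ParentEd <- Neighborhood -> Tutoring -> Motivation -> SchoolQuality) has no collider blocking it and no conditioned non-collider, so it is open.
Try {Neighborhood}:
  P1: blocked at fork node Neighborhood ∈ conditioning set.
  P2: blocked at fork node Neighborhood ∈ conditioning set.
  P3: blocked at fork node Neighborhood ∈ conditioning set.
{Neighborhood} contains no descendant of ParentEd and blocks every backdoor path.
No other singleton works — e.g. {Attendance} leaves P1 open — so {Neighborhood} is the unique smallest valid adjustment set.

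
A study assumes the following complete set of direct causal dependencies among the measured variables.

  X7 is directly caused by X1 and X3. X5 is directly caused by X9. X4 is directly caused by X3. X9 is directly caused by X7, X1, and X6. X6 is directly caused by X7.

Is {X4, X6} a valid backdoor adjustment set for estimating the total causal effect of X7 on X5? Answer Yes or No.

No

Backdoor paths from X7 to X5 (paths whose first edge points into X7):
  P1: X7 <- X1 -> X9 -> X5
Condition 1 (no descendant of X7 in the set): FAILS — X6 is a descendant of X7.
Condition 2 (every backdoor path blocked by {X4, X6}):
  P1: open — no interior node is in the conditioning set.
{X4, X6} does not satisfy the backdoor criterion.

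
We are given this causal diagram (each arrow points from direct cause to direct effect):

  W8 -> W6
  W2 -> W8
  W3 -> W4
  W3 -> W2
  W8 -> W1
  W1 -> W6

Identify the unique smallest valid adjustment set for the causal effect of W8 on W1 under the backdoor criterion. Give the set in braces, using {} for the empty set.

{}

Variables eligible for adjustment (non-descendants of W8, excluding W8 and W1): {W2, W3, W4}.
Backdoor paths from W8 to W1:
  (none)
With no backdoor paths the empty set already satisfies the criterion, and it is trivially minimal.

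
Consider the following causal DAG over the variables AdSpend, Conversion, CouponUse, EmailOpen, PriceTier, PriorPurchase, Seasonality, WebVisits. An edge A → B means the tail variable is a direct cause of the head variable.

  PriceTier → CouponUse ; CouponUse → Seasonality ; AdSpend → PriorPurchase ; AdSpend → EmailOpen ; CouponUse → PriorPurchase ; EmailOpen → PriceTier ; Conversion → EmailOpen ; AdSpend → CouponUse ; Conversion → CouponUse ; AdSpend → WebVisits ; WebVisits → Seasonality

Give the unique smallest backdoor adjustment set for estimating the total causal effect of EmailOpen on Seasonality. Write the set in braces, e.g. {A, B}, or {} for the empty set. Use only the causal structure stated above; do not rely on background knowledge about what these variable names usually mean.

{AdSpend, Conversion}

Variables eligible for adjustment (non-descendants of EmailOpen, excluding EmailOpen and Seasonality): {AdSpend, Conversion, WebVisits}.
Backdoor paths from EmailOpen to Seasonality:
  P1: EmailOpen <- Conversion -> CouponUse <- AdSpend -> WebVisits -> Seasonality
  P2: EmailOpen <- Conversion -> CouponUse -> PriorPurchase <- AdSpend -> WebVisits -> Seasonality
  P3: EmailOpen <- Conversion -> CouponUse -> Seasonality
  P4: EmailOpen <- AdSpend -> WebVisits -> Seasonality
  P5: EmailOpen <- AdSpend -> CouponUse -> Seasonality
  P6: EmailOpen <- AdSpend -> PriorPurchase <- CouponUse -> Seasonality
The empty set is not sufficient: P3 (EmailOpen <- Conversion -> CouponUse -> Seasonality) has no collider blocking it and no conditioned non-collider, so it is open.
Try {AdSpend, Conversion}:
  P1: blocked at fork node Conversion ∈ conditioning set.
  P2: blocked at fork node Conversion ∈ conditioning set.
  P3: blocked at fork node Conversion ∈ conditioning set.
  P4: blocked at fork node AdSpend ∈ conditioning set.
  P5: blocked at fork node AdSpend ∈ conditioning set.
  P6: blocked at fork node AdSpend ∈ conditioning set.
{AdSpend, Conversion} contains no descendant of EmailOpen and blocks every backdoor path.
Every element of {AdSpend, Conversion} is needed (dropping AdSpend leaves P4 open; dropping Conversion leaves P3 open), so no proper subset is valid.
Among all size-2 subsets of the eligible variables, only {AdSpend, Conversion} blocks every backdoor path, so it is the unique smallest valid adjustment set.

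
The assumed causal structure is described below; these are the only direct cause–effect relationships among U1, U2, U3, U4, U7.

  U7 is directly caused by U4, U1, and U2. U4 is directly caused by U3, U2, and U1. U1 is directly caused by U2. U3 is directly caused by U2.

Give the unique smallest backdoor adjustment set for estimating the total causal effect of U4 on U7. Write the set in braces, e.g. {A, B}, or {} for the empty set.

Variables eligible for adjustment (non-descendants of U4, excluding U4 and U7): {U1, U2, U3}.
Backdoor paths from U4 to U7:
  P1: U4 <- U2 -> U1 -> U7
  P2: U4 <- U2 -> U7
  P3: U4 <- U3 <- U2 -> U1 -> U7
  P4: U4 <- U3 <- U2 -> U7
  P5: U4 <- U1 <- U2 -> U7
  P6: U4 <- U1 -> U7
The empty set is not sufficient: P1 (U4 <- U2 -> U1 -> U7) has no collider blocking it and no conditioned non-collider, so it is open.
Try {U1, U2}:
  P1: blocked at fork node U2 ∈ conditioning set.
  P2: blocked at fork node U2 ∈ conditioning set.
  P3: blocked at fork node U2 ∈ conditioning set.
  P4: blocked at fork node U2 ∈ conditioning set.
  P5: blocked at chain node U1 ∈ conditioning set.
  P6: blocked at fork node U1 ∈ conditioning set.
{U1, U2} contains no descendant of U4 and blocks every backdoor path.
Every element of {U1, U2} is needed (dropping U1 leaves P6 open; dropping U2 leaves P2 open), so no proper subset is valid.
Among all size-2 subsets of the eligible variables, only {U1, U2} blocks every backdoor path, so it is the unique smallest valid adjustment set.

{U1, U2}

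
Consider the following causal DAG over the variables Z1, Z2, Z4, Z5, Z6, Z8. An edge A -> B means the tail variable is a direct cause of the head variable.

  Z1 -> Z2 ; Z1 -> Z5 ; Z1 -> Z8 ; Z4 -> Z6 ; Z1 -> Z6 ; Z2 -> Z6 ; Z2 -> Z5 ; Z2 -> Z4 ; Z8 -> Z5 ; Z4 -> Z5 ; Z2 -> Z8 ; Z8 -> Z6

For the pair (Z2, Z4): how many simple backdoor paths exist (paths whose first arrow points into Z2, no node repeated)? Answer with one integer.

A backdoor path from Z2 to Z4 is any simple undirected path whose first edge points into Z2 (i.e. leaves Z2 via a parent).
Parents of Z2: {Z1}.
Enumerating:
  P1: Z2 <- Z1 -> Z8 -> Z5 <- Z4
  P2: Z2 <- Z1 -> Z8 -> Z6 <- Z4
  P3: Z2 <- Z1 -> Z5 <- Z8 -> Z6 <- Z4
  P4: Z2 <- Z1 -> Z5 <- Z4
  P5: Z2 <- Z1 -> Z6 <- Z8 -> Z5 <- Z4
  P6: Z2 <- Z1 -> Z6 <- Z4
That exhausts the simple backdoor paths. Count: 6.

6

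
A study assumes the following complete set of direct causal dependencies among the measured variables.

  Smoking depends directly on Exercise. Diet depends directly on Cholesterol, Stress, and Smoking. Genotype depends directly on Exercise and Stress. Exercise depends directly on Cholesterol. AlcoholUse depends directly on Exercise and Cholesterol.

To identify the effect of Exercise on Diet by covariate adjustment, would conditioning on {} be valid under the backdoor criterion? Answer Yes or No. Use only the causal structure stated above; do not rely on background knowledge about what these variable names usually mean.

Backdoor paths from Exercise to Diet (paths whose first edge points into Exercise):
  P1: Exercise <- Cholesterol -> Diet
Condition 1 (no descendant of Exercise in the set): holds — descendants of Exercise are {AlcoholUse, Diet, Genotype, Smoking}; none are in {}.
Condition 2 (every backdoor path blocked by {}):
  P1: open — no interior node is in the conditioning set.
{} does not satisfy the backdoor criterion.

No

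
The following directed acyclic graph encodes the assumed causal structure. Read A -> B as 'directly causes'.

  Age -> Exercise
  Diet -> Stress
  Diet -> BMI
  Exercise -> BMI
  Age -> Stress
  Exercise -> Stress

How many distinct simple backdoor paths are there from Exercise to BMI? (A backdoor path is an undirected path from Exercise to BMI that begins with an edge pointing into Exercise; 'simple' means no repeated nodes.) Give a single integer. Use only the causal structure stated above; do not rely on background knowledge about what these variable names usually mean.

A backdoor path from Exercise to BMI is any simple undirected path whose first edge points into Exercise (i.e. leaves Exercise via a parent).
Parents of Exercise: {Age}.
Enumerating:
  P1: Exercise <- Age -> Stress <- Diet -> BMI
That exhausts the simple backdoor paths. Count: 1.

1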